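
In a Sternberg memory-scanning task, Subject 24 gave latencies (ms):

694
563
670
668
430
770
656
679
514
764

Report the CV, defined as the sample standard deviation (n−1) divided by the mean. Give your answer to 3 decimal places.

n = 10, Σ = 6408, M = 640.8000
Σ(x−M)² = 104551.600; s = √(104551.600/9) = 107.7815
CV = 107.7815 / 640.8000 = 0.16820

0.168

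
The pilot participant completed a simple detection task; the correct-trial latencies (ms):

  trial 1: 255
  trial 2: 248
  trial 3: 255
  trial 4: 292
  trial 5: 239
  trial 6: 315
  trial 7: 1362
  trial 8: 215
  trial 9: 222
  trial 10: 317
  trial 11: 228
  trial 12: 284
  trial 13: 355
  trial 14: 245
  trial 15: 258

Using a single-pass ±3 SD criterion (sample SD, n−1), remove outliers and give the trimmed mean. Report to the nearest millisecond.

n = 15, ΣRT = 5090, M = 339.333
Σ(x−M)² = 1142253.33; s = √(1142253.33/14) = 285.639
Cutoffs: 339.333 ± 3·285.639 → [-517.6, 1196.2]
Outside: 1362 → excluded.
Retained (n=14): Σ = 3728, mean = 3728/14 = 266.286

266 ms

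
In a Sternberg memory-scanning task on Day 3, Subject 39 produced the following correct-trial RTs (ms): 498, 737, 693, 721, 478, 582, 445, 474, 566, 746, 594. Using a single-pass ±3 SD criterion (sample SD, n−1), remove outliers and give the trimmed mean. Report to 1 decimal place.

n = 11, ΣRT = 6534, M = 594.000
Σ(x−M)² = 129684.00; s = √(129684.00/10) = 113.879
Cutoffs: 594.000 ± 3·113.879 → [252.4, 935.6]
No RTs fall outside the cutoffs; all 11 retained. Mean = 6534/11 = 594.000

594.0 ms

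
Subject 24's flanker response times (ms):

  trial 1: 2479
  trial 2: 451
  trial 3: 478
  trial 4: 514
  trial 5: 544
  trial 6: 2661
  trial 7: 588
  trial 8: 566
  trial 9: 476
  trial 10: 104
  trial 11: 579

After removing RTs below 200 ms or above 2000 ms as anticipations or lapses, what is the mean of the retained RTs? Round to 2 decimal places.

524.50 ms

Excluded: 104, 2479, 2661
Retained (n=8): Σ = 4196
Mean = 4196/8 = 524.5000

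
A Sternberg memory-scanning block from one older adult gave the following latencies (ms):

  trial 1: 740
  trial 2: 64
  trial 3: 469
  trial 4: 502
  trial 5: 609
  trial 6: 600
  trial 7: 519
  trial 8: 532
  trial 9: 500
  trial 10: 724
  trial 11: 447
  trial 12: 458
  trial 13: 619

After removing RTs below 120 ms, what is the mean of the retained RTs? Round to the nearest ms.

560 ms

Excluded: 64
Retained (n=12): Σ = 6719
Mean = 6719/12 = 559.9167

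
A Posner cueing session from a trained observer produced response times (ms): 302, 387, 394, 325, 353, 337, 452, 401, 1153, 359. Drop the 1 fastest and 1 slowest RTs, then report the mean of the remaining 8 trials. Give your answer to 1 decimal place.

Sorted: 302, 325, 337, 353, 359, 387, 394, 401, 452, 1153
Drop lowest 1 (302) and highest 1 (1153)
Remaining (n=8): Σ = 3008, mean = 3008/8 = 376.000

376.0 ms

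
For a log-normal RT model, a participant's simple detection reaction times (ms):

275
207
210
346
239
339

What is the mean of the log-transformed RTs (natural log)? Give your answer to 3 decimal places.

ln(RT): 5.6168, 5.3327, 5.3471, 5.8464, 5.4765, 5.8260
Σ ln(RT) = 33.4455
Mean = 33.4455/6 = 5.57425

5.574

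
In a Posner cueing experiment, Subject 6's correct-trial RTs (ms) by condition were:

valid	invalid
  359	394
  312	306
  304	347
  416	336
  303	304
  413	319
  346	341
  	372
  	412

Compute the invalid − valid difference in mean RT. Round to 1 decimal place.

M(valid) = 2453/7 = 350.429
M(invalid) = 3131/9 = 347.889
Difference = 347.889 − 350.429 = -2.540 ms

-2.5 ms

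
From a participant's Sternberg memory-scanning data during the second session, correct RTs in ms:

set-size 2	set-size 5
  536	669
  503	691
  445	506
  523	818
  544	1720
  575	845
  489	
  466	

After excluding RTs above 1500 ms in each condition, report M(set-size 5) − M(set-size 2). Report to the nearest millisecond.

set-size 5: exclude 1720
M(set-size 2) = 4081/8 = 510.125
M(set-size 5) = 3529/5 = 705.800
Difference = 705.800 − 510.125 = 195.675 ms

196 ms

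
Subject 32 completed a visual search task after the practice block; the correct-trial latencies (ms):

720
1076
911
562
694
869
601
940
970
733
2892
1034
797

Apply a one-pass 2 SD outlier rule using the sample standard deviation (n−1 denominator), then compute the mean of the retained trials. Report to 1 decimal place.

825.6 ms

n = 13, ΣRT = 12799, M = 984.538
Σ(x−M)² = 4248649.23; s = √(4248649.23/12) = 595.024
Cutoffs: 984.538 ± 2·595.024 → [-205.5, 2174.6]
Outside: 2892 → excluded.
Retained (n=12): Σ = 9907, mean = 9907/12 = 825.583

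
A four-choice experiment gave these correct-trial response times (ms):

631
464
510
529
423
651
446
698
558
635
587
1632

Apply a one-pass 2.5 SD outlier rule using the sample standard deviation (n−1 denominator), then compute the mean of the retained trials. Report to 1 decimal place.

n = 12, ΣRT = 7764, M = 647.000
Σ(x−M)² = 1141522.00; s = √(1141522.00/11) = 322.141
Cutoffs: 647.000 ± 2.5·322.141 → [-158.4, 1452.4]
Outside: 1632 → excluded.
Retained (n=11): Σ = 6132, mean = 6132/11 = 557.455

557.5 ms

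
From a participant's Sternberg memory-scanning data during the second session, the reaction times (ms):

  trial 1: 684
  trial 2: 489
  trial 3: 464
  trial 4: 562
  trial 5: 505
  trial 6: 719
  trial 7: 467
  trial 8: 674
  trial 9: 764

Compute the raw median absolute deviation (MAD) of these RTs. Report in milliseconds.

Sorted: 464, 467, 489, 505, 562, 674, 684, 719, 764 → median = 562
|x − 562|: 122, 73, 98, 0, 57, 157, 95, 112, 202
Sorted deviations: 0, 57, 73, 95, 98, 112, 122, 157, 202 → MAD = 98

98 ms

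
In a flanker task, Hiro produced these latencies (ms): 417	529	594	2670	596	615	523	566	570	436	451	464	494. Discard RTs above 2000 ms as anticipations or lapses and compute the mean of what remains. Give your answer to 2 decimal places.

521.25 ms

Excluded: 2670
Retained (n=12): Σ = 6255
Mean = 6255/12 = 521.2500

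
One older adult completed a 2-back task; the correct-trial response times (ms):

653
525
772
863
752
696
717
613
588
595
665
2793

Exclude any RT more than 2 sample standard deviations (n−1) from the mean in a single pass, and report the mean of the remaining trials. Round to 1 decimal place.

676.3 ms

n = 12, ΣRT = 10232, M = 852.667
Σ(x−M)² = 4200922.67; s = √(4200922.67/11) = 617.982
Cutoffs: 852.667 ± 2·617.982 → [-383.3, 2088.6]
Outside: 2793 → excluded.
Retained (n=11): Σ = 7439, mean = 7439/11 = 676.273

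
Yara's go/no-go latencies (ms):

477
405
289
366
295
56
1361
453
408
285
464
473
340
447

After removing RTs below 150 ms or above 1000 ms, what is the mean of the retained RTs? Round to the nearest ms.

Excluded: 56, 1361
Retained (n=12): Σ = 4702
Mean = 4702/12 = 391.8333

392 ms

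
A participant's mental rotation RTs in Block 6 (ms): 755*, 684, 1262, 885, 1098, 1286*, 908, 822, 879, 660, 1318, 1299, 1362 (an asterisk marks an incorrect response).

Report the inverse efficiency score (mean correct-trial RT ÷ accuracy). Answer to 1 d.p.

Correct trials (n=11): 684, 1262, 885, 1098, 908, 822, 879, 660, 1318, 1299, 1362
Mean correct RT = 11177/11 = 1016.0909 ms
Proportion correct = 11/13
IES = 1016.0909 / (11/13) = 1200.835 ms

1200.8 ms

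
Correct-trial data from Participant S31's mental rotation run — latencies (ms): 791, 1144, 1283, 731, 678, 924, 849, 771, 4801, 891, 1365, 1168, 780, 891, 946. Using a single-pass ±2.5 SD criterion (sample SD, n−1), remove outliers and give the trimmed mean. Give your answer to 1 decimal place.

943.7 ms

n = 15, ΣRT = 18013, M = 1200.867
Σ(x−M)² = 14480485.73; s = √(14480485.73/14) = 1017.015
Cutoffs: 1200.867 ± 2.5·1017.015 → [-1341.7, 3743.4]
Outside: 4801 → excluded.
Retained (n=14): Σ = 13212, mean = 13212/14 = 943.714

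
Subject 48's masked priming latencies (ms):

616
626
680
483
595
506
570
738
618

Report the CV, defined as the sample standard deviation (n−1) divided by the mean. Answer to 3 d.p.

n = 9, Σ = 5432, M = 603.5556
Σ(x−M)² = 50036.222; s = √(50036.222/8) = 79.0856
CV = 79.0856 / 603.5556 = 0.13103

0.131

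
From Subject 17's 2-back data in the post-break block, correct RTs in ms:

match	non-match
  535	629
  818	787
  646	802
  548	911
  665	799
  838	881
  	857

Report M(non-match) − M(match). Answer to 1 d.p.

M(match) = 4050/6 = 675.000
M(non-match) = 5666/7 = 809.429
Difference = 809.429 − 675.000 = 134.429 ms

134.4 ms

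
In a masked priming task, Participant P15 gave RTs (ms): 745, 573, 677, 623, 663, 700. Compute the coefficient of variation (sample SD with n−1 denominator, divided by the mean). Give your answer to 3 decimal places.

0.090

n = 6, Σ = 3981, M = 663.5000
Σ(x−M)² = 17987.500; s = √(17987.500/5) = 59.9792
CV = 59.9792 / 663.5000 = 0.09040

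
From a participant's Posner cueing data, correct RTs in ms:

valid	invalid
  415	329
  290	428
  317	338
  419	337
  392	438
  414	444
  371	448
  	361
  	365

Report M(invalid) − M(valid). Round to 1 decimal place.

13.6 ms

M(valid) = 2618/7 = 374.000
M(invalid) = 3488/9 = 387.556
Difference = 387.556 − 374.000 = 13.556 ms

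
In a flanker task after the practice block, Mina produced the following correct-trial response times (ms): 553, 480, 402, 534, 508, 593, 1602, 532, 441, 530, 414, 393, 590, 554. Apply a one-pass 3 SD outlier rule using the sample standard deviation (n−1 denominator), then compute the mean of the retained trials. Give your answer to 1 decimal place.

n = 14, ΣRT = 8126, M = 580.429
Σ(x−M)² = 1181789.43; s = √(1181789.43/13) = 301.508
Cutoffs: 580.429 ± 3·301.508 → [-324.1, 1485.0]
Outside: 1602 → excluded.
Retained (n=13): Σ = 6524, mean = 6524/13 = 501.846

501.8 ms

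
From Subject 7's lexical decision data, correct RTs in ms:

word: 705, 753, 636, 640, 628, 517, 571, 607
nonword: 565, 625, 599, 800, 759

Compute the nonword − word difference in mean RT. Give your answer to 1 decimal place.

M(word) = 5057/8 = 632.125
M(nonword) = 3348/5 = 669.600
Difference = 669.600 − 632.125 = 37.475 ms

37.5 ms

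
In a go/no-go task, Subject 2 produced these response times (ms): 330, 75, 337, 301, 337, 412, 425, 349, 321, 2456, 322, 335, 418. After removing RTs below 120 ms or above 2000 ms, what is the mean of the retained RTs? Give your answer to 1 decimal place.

Excluded: 75, 2456
Retained (n=11): Σ = 3887
Mean = 3887/11 = 353.3636

353.4 ms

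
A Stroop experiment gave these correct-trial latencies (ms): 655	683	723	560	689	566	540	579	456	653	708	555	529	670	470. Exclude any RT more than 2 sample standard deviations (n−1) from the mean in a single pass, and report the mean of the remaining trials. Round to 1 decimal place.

602.4 ms

n = 15, ΣRT = 9036, M = 602.400
Σ(x−M)² = 103749.60; s = √(103749.60/14) = 86.085
Cutoffs: 602.400 ± 2·86.085 → [430.2, 774.6]
No RTs fall outside the cutoffs; all 15 retained. Mean = 9036/15 = 602.400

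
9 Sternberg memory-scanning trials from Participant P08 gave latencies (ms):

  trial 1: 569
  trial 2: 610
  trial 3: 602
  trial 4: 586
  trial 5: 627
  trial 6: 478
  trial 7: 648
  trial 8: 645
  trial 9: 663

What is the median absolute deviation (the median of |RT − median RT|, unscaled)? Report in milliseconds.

Sorted: 478, 569, 586, 602, 610, 627, 645, 648, 663 → median = 610
|x − 610|: 41, 0, 8, 24, 17, 132, 38, 35, 53
Sorted deviations: 0, 8, 17, 24, 35, 38, 41, 53, 132 → MAD = 35

35 ms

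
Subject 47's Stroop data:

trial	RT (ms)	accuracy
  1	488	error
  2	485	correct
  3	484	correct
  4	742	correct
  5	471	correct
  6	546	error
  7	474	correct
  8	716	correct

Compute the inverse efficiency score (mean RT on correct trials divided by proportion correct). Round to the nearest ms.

Correct trials (n=6): 485, 484, 742, 471, 474, 716
Mean correct RT = 3372/6 = 562.0000 ms
Proportion correct = 6/8
IES = 562.0000 / (6/8) = 749.333 ms

749 ms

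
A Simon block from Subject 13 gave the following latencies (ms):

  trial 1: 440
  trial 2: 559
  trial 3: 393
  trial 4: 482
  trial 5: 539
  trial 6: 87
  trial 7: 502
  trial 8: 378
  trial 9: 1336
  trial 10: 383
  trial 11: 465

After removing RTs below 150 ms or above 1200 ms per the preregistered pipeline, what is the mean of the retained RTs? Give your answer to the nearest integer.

460 ms

Excluded: 87, 1336
Retained (n=9): Σ = 4141
Mean = 4141/9 = 460.1111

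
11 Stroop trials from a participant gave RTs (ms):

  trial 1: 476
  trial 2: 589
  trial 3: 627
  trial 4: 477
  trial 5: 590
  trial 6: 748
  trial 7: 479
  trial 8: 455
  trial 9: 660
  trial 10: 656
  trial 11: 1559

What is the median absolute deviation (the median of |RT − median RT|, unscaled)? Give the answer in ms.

111 ms

Sorted: 455, 476, 477, 479, 589, 590, 627, 656, 660, 748, 1559 → median = 590
|x − 590|: 114, 1, 37, 113, 0, 158, 111, 135, 70, 66, 969
Sorted deviations: 0, 1, 37, 66, 70, 111, 113, 114, 135, 158, 969 → MAD = 111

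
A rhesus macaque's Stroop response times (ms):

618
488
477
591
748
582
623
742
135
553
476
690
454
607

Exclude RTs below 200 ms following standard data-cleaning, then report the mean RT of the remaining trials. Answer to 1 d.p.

588.4 ms

Excluded: 135
Retained (n=13): Σ = 7649
Mean = 7649/13 = 588.3846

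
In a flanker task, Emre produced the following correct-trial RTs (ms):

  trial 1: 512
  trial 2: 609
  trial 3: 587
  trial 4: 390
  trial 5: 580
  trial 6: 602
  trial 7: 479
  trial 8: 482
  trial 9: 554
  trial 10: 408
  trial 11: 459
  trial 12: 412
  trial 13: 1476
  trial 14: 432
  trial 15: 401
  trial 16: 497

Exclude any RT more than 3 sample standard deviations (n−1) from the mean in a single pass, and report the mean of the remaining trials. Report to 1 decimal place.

493.6 ms

n = 16, ΣRT = 8880, M = 555.000
Σ(x−M)² = 988678.00; s = √(988678.00/15) = 256.733
Cutoffs: 555.000 ± 3·256.733 → [-215.2, 1325.2]
Outside: 1476 → excluded.
Retained (n=15): Σ = 7404, mean = 7404/15 = 493.600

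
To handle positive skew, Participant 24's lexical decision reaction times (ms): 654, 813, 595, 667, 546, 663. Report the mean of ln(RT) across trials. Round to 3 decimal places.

6.479

ln(RT): 6.4831, 6.7007, 6.3886, 6.5028, 6.3026, 6.4968
Σ ln(RT) = 38.8746
Mean = 38.8746/6 = 6.47910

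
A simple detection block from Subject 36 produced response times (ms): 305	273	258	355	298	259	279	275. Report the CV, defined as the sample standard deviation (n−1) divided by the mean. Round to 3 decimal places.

n = 8, Σ = 2302, M = 287.7500
Σ(x−M)² = 7093.500; s = √(7093.500/7) = 31.8333
CV = 31.8333 / 287.7500 = 0.11063

0.111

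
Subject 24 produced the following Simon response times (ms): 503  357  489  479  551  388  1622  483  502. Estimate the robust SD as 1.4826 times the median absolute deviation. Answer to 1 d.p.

Sorted: 357, 388, 479, 483, 489, 502, 503, 551, 1622 → median = 489
|x − 489| sorted: 0, 6, 10, 13, 14, 62, 101, 132, 1133 → MAD = 14
Robust SD ≈ 1.4826 × 14 = 20.756

20.8 ms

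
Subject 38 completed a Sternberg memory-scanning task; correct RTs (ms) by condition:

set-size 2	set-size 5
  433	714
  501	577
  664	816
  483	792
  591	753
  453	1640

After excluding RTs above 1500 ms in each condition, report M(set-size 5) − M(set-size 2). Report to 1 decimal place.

209.6 ms

set-size 5: exclude 1640
M(set-size 2) = 3125/6 = 520.833
M(set-size 5) = 3652/5 = 730.400
Difference = 730.400 − 520.833 = 209.567 ms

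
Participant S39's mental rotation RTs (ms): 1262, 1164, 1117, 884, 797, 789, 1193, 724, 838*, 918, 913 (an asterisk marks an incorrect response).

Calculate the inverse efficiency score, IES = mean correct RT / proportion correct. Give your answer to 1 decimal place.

Correct trials (n=10): 1262, 1164, 1117, 884, 797, 789, 1193, 724, 918, 913
Mean correct RT = 9761/10 = 976.1000 ms
Proportion correct = 10/11
IES = 976.1000 / (10/11) = 1073.710 ms

1073.7 ms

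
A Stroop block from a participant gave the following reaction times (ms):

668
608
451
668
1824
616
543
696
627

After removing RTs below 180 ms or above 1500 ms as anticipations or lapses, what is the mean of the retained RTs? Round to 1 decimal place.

609.6 ms

Excluded: 1824
Retained (n=8): Σ = 4877
Mean = 4877/8 = 609.6250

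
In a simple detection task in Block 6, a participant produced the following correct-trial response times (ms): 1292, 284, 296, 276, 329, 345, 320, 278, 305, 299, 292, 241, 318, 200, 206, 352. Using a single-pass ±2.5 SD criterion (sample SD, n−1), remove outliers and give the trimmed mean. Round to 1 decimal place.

289.4 ms

n = 16, ΣRT = 5633, M = 352.062
Σ(x−M)² = 970728.94; s = √(970728.94/15) = 254.392
Cutoffs: 352.062 ± 2.5·254.392 → [-283.9, 988.0]
Outside: 1292 → excluded.
Retained (n=15): Σ = 4341, mean = 4341/15 = 289.400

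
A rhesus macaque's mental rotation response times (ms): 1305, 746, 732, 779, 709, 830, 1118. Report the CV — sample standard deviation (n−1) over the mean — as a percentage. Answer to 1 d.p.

25.9%

n = 7, Σ = 6219, M = 888.4286
Σ(x−M)² = 318573.714; s = √(318573.714/6) = 230.4249
CV = 230.4249 / 888.4286 = 0.25936 = 25.936%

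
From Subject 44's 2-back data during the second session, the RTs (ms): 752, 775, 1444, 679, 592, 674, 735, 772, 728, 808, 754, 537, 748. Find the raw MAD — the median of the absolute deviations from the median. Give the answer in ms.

Sorted: 537, 592, 674, 679, 728, 735, 748, 752, 754, 772, 775, 808, 1444 → median = 748
|x − 748|: 4, 27, 696, 69, 156, 74, 13, 24, 20, 60, 6, 211, 0
Sorted deviations: 0, 4, 6, 13, 20, 24, 27, 60, 69, 74, 156, 211, 696 → MAD = 27

27 ms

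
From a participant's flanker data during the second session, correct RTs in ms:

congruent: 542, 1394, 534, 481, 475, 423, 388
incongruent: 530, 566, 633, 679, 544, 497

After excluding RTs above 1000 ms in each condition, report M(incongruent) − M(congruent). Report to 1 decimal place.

101.0 ms

congruent: exclude 1394
M(congruent) = 2843/6 = 473.833
M(incongruent) = 3449/6 = 574.833
Difference = 574.833 − 473.833 = 101.000 ms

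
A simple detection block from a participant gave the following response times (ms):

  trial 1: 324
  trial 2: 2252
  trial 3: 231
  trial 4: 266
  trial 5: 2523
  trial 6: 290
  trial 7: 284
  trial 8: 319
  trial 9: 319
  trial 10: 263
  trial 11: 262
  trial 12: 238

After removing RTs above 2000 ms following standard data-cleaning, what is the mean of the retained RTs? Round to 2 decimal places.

279.60 ms

Excluded: 2252, 2523
Retained (n=10): Σ = 2796
Mean = 2796/10 = 279.6000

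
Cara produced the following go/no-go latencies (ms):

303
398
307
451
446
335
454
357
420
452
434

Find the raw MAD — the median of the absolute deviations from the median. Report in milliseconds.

32 ms

Sorted: 303, 307, 335, 357, 398, 420, 434, 446, 451, 452, 454 → median = 420
|x − 420|: 117, 22, 113, 31, 26, 85, 34, 63, 0, 32, 14
Sorted deviations: 0, 14, 22, 26, 31, 32, 34, 63, 85, 113, 117 → MAD = 32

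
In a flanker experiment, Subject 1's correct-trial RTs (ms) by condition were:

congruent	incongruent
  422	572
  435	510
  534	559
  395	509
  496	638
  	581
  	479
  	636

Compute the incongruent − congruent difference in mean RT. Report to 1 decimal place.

104.1 ms

M(congruent) = 2282/5 = 456.400
M(incongruent) = 4484/8 = 560.500
Difference = 560.500 − 456.400 = 104.100 ms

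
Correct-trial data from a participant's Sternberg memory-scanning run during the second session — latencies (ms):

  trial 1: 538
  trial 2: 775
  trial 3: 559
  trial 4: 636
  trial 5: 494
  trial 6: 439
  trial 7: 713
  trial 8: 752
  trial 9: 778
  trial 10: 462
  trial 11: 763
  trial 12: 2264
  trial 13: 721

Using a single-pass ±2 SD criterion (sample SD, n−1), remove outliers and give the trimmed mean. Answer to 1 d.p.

635.8 ms

n = 13, ΣRT = 9894, M = 761.077
Σ(x−M)² = 2634014.92; s = √(2634014.92/12) = 468.510
Cutoffs: 761.077 ± 2·468.510 → [-175.9, 1698.1]
Outside: 2264 → excluded.
Retained (n=12): Σ = 7630, mean = 7630/12 = 635.833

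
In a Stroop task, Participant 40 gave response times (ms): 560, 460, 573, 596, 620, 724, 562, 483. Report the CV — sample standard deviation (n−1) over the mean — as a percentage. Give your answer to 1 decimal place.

n = 8, Σ = 4578, M = 572.2500
Σ(x−M)² = 46693.500; s = √(46693.500/7) = 81.6731
CV = 81.6731 / 572.2500 = 0.14272 = 14.272%

14.3%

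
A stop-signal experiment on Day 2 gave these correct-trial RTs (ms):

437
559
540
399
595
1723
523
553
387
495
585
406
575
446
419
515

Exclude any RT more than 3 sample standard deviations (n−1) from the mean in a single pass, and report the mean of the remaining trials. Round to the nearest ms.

496 ms

n = 16, ΣRT = 9157, M = 572.312
Σ(x−M)² = 1487859.44; s = √(1487859.44/15) = 314.945
Cutoffs: 572.312 ± 3·314.945 → [-372.5, 1517.1]
Outside: 1723 → excluded.
Retained (n=15): Σ = 7434, mean = 7434/15 = 495.600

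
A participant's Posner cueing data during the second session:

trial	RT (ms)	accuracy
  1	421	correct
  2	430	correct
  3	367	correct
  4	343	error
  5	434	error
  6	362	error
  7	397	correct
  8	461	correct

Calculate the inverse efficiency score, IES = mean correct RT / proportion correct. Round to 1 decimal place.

Correct trials (n=5): 421, 430, 367, 397, 461
Mean correct RT = 2076/5 = 415.2000 ms
Proportion correct = 5/8
IES = 415.2000 / (5/8) = 664.320 ms

664.3 ms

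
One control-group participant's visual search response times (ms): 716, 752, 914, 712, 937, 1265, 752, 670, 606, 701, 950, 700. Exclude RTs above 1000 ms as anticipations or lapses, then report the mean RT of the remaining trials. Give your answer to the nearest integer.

765 ms

Excluded: 1265
Retained (n=11): Σ = 8410
Mean = 8410/11 = 764.5455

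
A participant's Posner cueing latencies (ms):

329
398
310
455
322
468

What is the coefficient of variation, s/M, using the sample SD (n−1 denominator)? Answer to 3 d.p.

n = 6, Σ = 2282, M = 380.3333
Σ(x−M)² = 24557.333; s = √(24557.333/5) = 70.0819
CV = 70.0819 / 380.3333 = 0.18426

0.184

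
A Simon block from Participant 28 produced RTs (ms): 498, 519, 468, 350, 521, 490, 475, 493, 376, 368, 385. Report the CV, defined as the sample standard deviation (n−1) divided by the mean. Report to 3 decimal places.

0.146

n = 11, Σ = 4943, M = 449.3636
Σ(x−M)² = 42924.545; s = √(42924.545/10) = 65.5168
CV = 65.5168 / 449.3636 = 0.14580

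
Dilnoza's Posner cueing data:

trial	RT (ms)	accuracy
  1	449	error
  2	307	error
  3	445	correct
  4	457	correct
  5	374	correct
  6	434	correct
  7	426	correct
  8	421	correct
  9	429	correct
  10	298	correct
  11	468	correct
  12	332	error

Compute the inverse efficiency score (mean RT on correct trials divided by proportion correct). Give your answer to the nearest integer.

Correct trials (n=9): 445, 457, 374, 434, 426, 421, 429, 298, 468
Mean correct RT = 3752/9 = 416.8889 ms
Proportion correct = 9/12
IES = 416.8889 / (9/12) = 555.852 ms

556 ms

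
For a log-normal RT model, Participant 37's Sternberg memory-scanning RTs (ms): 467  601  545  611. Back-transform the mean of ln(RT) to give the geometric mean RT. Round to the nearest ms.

ln(RT): 6.1463, 6.3986, 6.3008, 6.4151
Mean ln(RT) = 25.2608/4 = 6.31520
Geometric mean = exp(6.31520) = 552.91 ms

553 ms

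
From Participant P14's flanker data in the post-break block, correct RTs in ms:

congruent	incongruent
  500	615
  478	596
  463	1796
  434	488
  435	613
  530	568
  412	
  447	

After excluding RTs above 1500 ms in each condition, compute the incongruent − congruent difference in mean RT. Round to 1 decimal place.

113.6 ms

incongruent: exclude 1796
M(congruent) = 3699/8 = 462.375
M(incongruent) = 2880/5 = 576.000
Difference = 576.000 − 462.375 = 113.625 ms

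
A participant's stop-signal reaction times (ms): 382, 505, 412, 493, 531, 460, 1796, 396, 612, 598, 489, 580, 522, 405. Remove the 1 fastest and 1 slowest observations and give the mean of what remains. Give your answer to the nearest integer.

Sorted: 382, 396, 405, 412, 460, 489, 493, 505, 522, 531, 580, 598, 612, 1796
Drop lowest 1 (382) and highest 1 (1796)
Remaining (n=12): Σ = 6003, mean = 6003/12 = 500.250

500 ms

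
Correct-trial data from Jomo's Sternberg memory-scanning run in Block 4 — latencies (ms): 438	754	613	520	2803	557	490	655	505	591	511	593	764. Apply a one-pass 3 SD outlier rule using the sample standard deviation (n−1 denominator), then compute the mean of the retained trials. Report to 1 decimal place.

n = 13, ΣRT = 9794, M = 753.385
Σ(x−M)² = 4664835.08; s = √(4664835.08/12) = 623.487
Cutoffs: 753.385 ± 3·623.487 → [-1117.1, 2623.8]
Outside: 2803 → excluded.
Retained (n=12): Σ = 6991, mean = 6991/12 = 582.583

582.6 ms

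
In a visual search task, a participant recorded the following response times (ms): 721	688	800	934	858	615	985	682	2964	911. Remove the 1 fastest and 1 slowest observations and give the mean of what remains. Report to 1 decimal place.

822.4 ms

Sorted: 615, 682, 688, 721, 800, 858, 911, 934, 985, 2964
Drop lowest 1 (615) and highest 1 (2964)
Remaining (n=8): Σ = 6579, mean = 6579/8 = 822.375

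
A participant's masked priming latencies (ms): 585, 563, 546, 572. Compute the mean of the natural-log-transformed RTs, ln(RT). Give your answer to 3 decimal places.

ln(RT): 6.3716, 6.3333, 6.3026, 6.3491
Σ ln(RT) = 25.3566
Mean = 25.3566/4 = 6.33916

6.339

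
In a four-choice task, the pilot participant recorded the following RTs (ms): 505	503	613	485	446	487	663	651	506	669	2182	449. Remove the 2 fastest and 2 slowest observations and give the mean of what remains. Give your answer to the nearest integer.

552 ms

Sorted: 446, 449, 485, 487, 503, 505, 506, 613, 651, 663, 669, 2182
Drop lowest 2 (446, 449) and highest 2 (669, 2182)
Remaining (n=8): Σ = 4413, mean = 4413/8 = 551.625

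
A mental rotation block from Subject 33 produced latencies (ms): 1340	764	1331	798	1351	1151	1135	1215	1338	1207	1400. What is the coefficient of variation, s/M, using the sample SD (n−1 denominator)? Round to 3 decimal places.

n = 11, Σ = 13030, M = 1184.5455
Σ(x−M)² = 474578.727; s = √(474578.727/10) = 217.8483
CV = 217.8483 / 1184.5455 = 0.18391

0.184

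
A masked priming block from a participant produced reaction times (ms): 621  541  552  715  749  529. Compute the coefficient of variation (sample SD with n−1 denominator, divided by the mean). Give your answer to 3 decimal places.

0.153

n = 6, Σ = 3707, M = 617.8333
Σ(x−M)² = 44784.833; s = √(44784.833/5) = 94.6413
CV = 94.6413 / 617.8333 = 0.15318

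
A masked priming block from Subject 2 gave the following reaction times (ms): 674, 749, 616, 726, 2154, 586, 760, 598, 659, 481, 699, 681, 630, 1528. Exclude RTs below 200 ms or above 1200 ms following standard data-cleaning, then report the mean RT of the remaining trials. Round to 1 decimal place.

Excluded: 1528, 2154
Retained (n=12): Σ = 7859
Mean = 7859/12 = 654.9167

654.9 ms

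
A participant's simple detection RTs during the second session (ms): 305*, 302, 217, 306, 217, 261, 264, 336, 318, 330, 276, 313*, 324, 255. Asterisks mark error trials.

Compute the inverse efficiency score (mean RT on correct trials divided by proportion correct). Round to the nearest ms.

Correct trials (n=12): 302, 217, 306, 217, 261, 264, 336, 318, 330, 276, 324, 255
Mean correct RT = 3406/12 = 283.8333 ms
Proportion correct = 12/14
IES = 283.8333 / (12/14) = 331.139 ms

331 ms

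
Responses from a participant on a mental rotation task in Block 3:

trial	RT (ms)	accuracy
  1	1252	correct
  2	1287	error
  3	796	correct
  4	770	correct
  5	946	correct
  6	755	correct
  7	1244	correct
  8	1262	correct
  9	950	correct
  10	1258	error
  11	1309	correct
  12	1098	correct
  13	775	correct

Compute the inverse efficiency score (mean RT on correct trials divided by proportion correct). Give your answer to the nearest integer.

1199 ms

Correct trials (n=11): 1252, 796, 770, 946, 755, 1244, 1262, 950, 1309, 1098, 775
Mean correct RT = 11157/11 = 1014.2727 ms
Proportion correct = 11/13
IES = 1014.2727 / (11/13) = 1198.686 ms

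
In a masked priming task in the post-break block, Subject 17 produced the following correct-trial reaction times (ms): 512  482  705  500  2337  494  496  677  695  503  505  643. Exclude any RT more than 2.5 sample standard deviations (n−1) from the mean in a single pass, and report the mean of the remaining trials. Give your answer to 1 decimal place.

564.7 ms

n = 12, ΣRT = 8549, M = 712.417
Σ(x−M)² = 2965500.92; s = √(2965500.92/11) = 519.222
Cutoffs: 712.417 ± 2.5·519.222 → [-585.6, 2010.5]
Outside: 2337 → excluded.
Retained (n=11): Σ = 6212, mean = 6212/11 = 564.727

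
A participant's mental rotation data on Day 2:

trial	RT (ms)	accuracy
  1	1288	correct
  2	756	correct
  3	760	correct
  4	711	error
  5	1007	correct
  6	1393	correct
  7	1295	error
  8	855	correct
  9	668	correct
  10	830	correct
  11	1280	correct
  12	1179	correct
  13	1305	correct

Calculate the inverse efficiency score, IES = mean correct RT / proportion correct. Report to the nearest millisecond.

1216 ms

Correct trials (n=11): 1288, 756, 760, 1007, 1393, 855, 668, 830, 1280, 1179, 1305
Mean correct RT = 11321/11 = 1029.1818 ms
Proportion correct = 11/13
IES = 1029.1818 / (11/13) = 1216.306 ms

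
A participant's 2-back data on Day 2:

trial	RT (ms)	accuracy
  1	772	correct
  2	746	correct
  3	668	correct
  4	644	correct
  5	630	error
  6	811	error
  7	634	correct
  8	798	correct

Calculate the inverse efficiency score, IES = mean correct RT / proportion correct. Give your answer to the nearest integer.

947 ms

Correct trials (n=6): 772, 746, 668, 644, 634, 798
Mean correct RT = 4262/6 = 710.3333 ms
Proportion correct = 6/8
IES = 710.3333 / (6/8) = 947.111 ms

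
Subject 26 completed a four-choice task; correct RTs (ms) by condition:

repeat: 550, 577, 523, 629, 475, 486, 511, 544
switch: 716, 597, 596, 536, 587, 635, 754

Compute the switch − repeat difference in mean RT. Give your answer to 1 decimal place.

94.7 ms

M(repeat) = 4295/8 = 536.875
M(switch) = 4421/7 = 631.571
Difference = 631.571 − 536.875 = 94.696 ms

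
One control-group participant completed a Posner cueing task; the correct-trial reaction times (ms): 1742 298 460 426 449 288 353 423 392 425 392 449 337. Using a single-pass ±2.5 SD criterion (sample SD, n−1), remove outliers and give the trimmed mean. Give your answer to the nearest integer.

391 ms

n = 13, ΣRT = 6434, M = 494.923
Σ(x−M)² = 1723314.92; s = √(1723314.92/12) = 378.959
Cutoffs: 494.923 ± 2.5·378.959 → [-452.5, 1442.3]
Outside: 1742 → excluded.
Retained (n=12): Σ = 4692, mean = 4692/12 = 391.000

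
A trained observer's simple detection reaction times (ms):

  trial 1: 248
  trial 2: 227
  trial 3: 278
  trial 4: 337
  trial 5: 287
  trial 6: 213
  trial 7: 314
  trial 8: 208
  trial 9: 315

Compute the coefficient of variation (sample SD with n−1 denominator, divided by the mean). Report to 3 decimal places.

n = 9, Σ = 2427, M = 269.6667
Σ(x−M)² = 18228.000; s = √(18228.000/8) = 47.7336
CV = 47.7336 / 269.6667 = 0.17701

0.177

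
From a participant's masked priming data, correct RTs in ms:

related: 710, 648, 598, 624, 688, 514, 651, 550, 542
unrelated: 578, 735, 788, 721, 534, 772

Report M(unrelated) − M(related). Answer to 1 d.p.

M(related) = 5525/9 = 613.889
M(unrelated) = 4128/6 = 688.000
Difference = 688.000 − 613.889 = 74.111 ms

74.1 ms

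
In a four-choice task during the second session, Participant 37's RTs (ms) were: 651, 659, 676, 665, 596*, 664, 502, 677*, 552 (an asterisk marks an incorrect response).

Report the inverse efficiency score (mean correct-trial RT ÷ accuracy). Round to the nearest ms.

802 ms

Correct trials (n=7): 651, 659, 676, 665, 664, 502, 552
Mean correct RT = 4369/7 = 624.1429 ms
Proportion correct = 7/9
IES = 624.1429 / (7/9) = 802.469 ms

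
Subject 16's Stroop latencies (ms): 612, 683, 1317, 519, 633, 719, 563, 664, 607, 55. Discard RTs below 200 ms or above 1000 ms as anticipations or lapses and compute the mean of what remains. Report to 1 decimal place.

625.0 ms

Excluded: 55, 1317
Retained (n=8): Σ = 5000
Mean = 5000/8 = 625.0000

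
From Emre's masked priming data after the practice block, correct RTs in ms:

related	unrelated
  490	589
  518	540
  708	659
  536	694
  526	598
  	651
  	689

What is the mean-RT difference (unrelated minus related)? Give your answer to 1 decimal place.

75.8 ms

M(related) = 2778/5 = 555.600
M(unrelated) = 4420/7 = 631.429
Difference = 631.429 − 555.600 = 75.829 ms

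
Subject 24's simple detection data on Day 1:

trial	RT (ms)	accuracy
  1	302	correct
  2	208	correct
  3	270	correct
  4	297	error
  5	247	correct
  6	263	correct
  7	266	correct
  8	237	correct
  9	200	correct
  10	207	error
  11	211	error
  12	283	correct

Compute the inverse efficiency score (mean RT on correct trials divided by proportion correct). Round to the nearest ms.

Correct trials (n=9): 302, 208, 270, 247, 263, 266, 237, 200, 283
Mean correct RT = 2276/9 = 252.8889 ms
Proportion correct = 9/12
IES = 252.8889 / (9/12) = 337.185 ms

337 ms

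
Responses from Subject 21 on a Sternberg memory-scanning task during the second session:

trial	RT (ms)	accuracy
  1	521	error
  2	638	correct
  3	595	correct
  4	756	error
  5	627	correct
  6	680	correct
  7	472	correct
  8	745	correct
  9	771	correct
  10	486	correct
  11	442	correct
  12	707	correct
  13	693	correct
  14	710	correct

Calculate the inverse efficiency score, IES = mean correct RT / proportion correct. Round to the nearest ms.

736 ms

Correct trials (n=12): 638, 595, 627, 680, 472, 745, 771, 486, 442, 707, 693, 710
Mean correct RT = 7566/12 = 630.5000 ms
Proportion correct = 12/14
IES = 630.5000 / (12/14) = 735.583 ms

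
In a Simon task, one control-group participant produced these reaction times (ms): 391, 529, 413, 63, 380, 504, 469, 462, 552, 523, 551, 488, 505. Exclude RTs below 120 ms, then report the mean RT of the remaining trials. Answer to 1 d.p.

480.6 ms

Excluded: 63
Retained (n=12): Σ = 5767
Mean = 5767/12 = 480.5833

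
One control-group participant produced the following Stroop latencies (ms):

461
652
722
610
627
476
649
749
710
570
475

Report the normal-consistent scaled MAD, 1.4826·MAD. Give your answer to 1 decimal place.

Sorted: 461, 475, 476, 570, 610, 627, 649, 652, 710, 722, 749 → median = 627
|x − 627| sorted: 0, 17, 22, 25, 57, 83, 95, 122, 151, 152, 166 → MAD = 83
Robust SD ≈ 1.4826 × 83 = 123.056

123.1 ms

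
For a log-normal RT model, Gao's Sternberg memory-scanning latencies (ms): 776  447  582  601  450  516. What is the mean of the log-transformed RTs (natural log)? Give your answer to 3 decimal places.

ln(RT): 6.6542, 6.1026, 6.3665, 6.3986, 6.1092, 6.2461
Σ ln(RT) = 37.8771
Mean = 37.8771/6 = 6.31286

6.313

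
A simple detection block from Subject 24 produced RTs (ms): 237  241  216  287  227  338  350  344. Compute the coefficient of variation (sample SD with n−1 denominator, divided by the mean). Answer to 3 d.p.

0.203

n = 8, Σ = 2240, M = 280.0000
Σ(x−M)² = 22684.000; s = √(22684.000/7) = 56.9260
CV = 56.9260 / 280.0000 = 0.20331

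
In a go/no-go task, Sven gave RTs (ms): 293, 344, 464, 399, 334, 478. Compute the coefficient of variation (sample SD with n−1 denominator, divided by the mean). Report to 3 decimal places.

0.194

n = 6, Σ = 2312, M = 385.3333
Σ(x−M)² = 27831.333; s = √(27831.333/5) = 74.6074
CV = 74.6074 / 385.3333 = 0.19362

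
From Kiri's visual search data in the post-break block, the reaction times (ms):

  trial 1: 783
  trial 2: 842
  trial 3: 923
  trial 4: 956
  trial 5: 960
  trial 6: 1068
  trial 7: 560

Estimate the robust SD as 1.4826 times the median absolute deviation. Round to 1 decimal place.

Sorted: 560, 783, 842, 923, 956, 960, 1068 → median = 923
|x − 923| sorted: 0, 33, 37, 81, 140, 145, 363 → MAD = 81
Robust SD ≈ 1.4826 × 81 = 120.091

120.1 ms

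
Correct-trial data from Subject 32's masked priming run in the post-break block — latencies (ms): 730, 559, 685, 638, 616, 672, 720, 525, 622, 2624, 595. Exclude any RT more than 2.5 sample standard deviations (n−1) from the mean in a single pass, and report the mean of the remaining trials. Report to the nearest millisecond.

n = 11, ΣRT = 8986, M = 816.909
Σ(x−M)² = 3632254.91; s = √(3632254.91/10) = 602.682
Cutoffs: 816.909 ± 2.5·602.682 → [-689.8, 2323.6]
Outside: 2624 → excluded.
Retained (n=10): Σ = 6362, mean = 6362/10 = 636.200

636 ms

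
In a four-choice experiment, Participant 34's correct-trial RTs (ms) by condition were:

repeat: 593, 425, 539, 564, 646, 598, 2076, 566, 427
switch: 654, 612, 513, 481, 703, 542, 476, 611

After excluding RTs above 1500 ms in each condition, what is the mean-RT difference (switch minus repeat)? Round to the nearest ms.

repeat: exclude 2076
M(repeat) = 4358/8 = 544.750
M(switch) = 4592/8 = 574.000
Difference = 574.000 − 544.750 = 29.250 ms

29 ms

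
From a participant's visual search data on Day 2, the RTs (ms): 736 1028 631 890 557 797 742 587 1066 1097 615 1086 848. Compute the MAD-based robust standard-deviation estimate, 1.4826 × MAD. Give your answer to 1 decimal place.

269.8 ms

Sorted: 557, 587, 615, 631, 736, 742, 797, 848, 890, 1028, 1066, 1086, 1097 → median = 797
|x − 797| sorted: 0, 51, 55, 61, 93, 166, 182, 210, 231, 240, 269, 289, 300 → MAD = 182
Robust SD ≈ 1.4826 × 182 = 269.833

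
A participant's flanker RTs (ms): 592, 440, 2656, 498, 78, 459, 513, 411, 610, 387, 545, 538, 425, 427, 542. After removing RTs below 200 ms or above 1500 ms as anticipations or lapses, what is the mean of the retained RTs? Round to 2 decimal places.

Excluded: 78, 2656
Retained (n=13): Σ = 6387
Mean = 6387/13 = 491.3077

491.31 ms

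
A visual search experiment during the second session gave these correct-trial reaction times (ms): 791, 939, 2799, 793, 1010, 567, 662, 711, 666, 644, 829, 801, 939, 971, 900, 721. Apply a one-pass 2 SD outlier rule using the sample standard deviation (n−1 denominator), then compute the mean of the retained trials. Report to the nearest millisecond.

796 ms

n = 16, ΣRT = 14743, M = 921.438
Σ(x−M)² = 4012789.94; s = √(4012789.94/15) = 517.223
Cutoffs: 921.438 ± 2·517.223 → [-113.0, 1955.9]
Outside: 2799 → excluded.
Retained (n=15): Σ = 11944, mean = 11944/15 = 796.267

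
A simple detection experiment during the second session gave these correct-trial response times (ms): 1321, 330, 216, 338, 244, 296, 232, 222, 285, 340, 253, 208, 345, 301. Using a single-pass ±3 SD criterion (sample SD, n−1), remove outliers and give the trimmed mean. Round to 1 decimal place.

n = 14, ΣRT = 4931, M = 352.214
Σ(x−M)² = 1042056.36; s = √(1042056.36/13) = 283.122
Cutoffs: 352.214 ± 3·283.122 → [-497.2, 1201.6]
Outside: 1321 → excluded.
Retained (n=13): Σ = 3610, mean = 3610/13 = 277.692

277.7 ms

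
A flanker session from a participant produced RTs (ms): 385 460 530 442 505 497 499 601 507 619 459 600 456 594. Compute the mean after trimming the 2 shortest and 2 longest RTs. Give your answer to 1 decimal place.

510.7 ms

Sorted: 385, 442, 456, 459, 460, 497, 499, 505, 507, 530, 594, 600, 601, 619
Drop lowest 2 (385, 442) and highest 2 (601, 619)
Remaining (n=10): Σ = 5107, mean = 5107/10 = 510.700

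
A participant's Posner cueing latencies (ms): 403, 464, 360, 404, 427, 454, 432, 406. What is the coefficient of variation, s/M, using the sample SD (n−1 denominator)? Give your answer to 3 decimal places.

0.079

n = 8, Σ = 3350, M = 418.7500
Σ(x−M)² = 7613.500; s = √(7613.500/7) = 32.9794
CV = 32.9794 / 418.7500 = 0.07876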